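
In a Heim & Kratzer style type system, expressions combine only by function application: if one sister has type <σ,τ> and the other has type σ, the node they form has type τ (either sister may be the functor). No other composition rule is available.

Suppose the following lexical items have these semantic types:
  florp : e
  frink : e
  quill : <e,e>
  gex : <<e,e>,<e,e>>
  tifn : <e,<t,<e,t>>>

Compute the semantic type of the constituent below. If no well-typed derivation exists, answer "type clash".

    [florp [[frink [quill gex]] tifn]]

[quill gex]: <<e,e>,<e,e>> applied to <e,e> yields <e,e>.
[frink [quill gex]]: <e,e> applied to e yields e.
[[frink [quill gex]] tifn]: <e,<t,<e,t>>> applied to e yields <t,<e,t>>.
[florp [[frink [quill gex]] tifn]]: e and <t,<e,t>> cannot combine by function application — type clash.

type clash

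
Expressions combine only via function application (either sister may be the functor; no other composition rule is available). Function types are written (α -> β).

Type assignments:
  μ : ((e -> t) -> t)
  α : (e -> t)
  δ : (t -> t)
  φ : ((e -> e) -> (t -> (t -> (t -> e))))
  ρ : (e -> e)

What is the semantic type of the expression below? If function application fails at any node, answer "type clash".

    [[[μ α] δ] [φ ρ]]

At [μ α], μ : ((e -> t) -> t) takes α : (e -> t), giving t.
At [[μ α] δ], δ : (t -> t) takes [μ α] : t, giving t.
At [φ ρ], φ : ((e -> e) -> (t -> (t -> (t -> e)))) takes ρ : (e -> e), giving (t -> (t -> (t -> e))).
At [[[μ α] δ] [φ ρ]], [φ ρ] : (t -> (t -> (t -> e))) takes [[μ α] δ] : t, giving (t -> (t -> e)).

(t -> (t -> e))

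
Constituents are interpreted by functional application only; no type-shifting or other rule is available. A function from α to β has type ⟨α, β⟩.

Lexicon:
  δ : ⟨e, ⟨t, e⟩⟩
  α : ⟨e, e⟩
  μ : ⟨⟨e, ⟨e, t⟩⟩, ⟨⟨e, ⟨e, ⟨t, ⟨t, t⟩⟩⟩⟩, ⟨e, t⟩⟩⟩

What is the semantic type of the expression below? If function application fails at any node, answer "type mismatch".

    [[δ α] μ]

type mismatch

[δ α]: ⟨e, ⟨t, e⟩⟩ and ⟨e, e⟩ cannot combine by function application — type clash.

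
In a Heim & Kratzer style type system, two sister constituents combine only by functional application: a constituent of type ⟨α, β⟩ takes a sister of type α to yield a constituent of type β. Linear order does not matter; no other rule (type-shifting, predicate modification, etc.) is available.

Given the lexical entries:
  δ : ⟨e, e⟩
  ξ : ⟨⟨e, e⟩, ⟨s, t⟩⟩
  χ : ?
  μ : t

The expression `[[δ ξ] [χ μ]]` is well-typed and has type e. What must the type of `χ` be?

[[δ ξ] [χ μ]] must have type e. The sister [δ ξ] has type ⟨s, t⟩; that is not a function onto e, so [χ μ] must be the functor, of type ⟨⟨s, t⟩, e⟩.
[χ μ] must have type ⟨⟨s, t⟩, e⟩. The sister μ has type t; that is not a function onto ⟨⟨s, t⟩, e⟩, so χ must be the functor, of type ⟨t, ⟨⟨s, t⟩, e⟩⟩.

⟨t, ⟨⟨s, t⟩, e⟩⟩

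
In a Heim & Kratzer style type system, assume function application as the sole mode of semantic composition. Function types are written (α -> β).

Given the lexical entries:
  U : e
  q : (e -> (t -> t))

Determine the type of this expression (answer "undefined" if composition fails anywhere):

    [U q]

[U q]: (e -> (t -> t)) applied to e yields (t -> t).

(t -> t)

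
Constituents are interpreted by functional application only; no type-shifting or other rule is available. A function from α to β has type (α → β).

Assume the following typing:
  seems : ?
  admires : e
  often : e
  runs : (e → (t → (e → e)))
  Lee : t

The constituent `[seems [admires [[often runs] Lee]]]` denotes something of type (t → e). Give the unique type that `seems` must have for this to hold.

(e → (t → e))

For [seems [admires [[often runs] Lee]]] to have type (t → e) with [admires [[often runs] Lee]] of type e, seems must be the function: seems : (e → (t → e)).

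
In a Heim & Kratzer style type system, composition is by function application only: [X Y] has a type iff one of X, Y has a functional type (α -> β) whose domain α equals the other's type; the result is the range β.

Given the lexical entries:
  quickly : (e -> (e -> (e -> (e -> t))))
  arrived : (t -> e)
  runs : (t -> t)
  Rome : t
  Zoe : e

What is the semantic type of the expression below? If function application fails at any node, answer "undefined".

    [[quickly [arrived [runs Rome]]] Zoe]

[runs Rome]: runs is (t -> t), Rome is t; result t.
[arrived [runs Rome]]: arrived is (t -> e), [runs Rome] is t; result e.
[quickly [arrived [runs Rome]]]: quickly is (e -> (e -> (e -> (e -> t)))), [arrived [runs Rome]] is e; result (e -> (e -> (e -> t))).
[[quickly [arrived [runs Rome]]] Zoe]: [quickly [arrived [runs Rome]]] is (e -> (e -> (e -> t))), Zoe is e; result (e -> (e -> t)).

(e -> (e -> t))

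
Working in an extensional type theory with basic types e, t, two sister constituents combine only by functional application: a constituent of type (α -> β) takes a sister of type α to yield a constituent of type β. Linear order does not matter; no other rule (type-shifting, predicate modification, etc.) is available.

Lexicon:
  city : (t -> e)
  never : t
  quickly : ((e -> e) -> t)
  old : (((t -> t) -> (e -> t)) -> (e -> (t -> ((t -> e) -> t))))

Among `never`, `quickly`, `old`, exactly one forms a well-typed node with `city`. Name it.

never — combines: city : (t -> e) takes never : t as argument, giving e.
quickly : ((e -> e) -> t) — neither side's domain matches the other.
old : (((t -> t) -> (e -> t)) -> (e -> (t -> ((t -> e) -> t)))) — neither side's domain matches the other.

never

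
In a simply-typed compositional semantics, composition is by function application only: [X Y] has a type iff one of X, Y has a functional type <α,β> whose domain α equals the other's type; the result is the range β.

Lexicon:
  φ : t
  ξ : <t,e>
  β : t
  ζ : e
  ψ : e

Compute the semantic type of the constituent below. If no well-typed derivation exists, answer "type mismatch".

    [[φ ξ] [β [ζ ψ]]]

[φ ξ]: ξ is <t,e>, φ is t; result e.
[ζ ψ]: e with e — neither is a function whose domain matches the other; composition fails here.

type mismatch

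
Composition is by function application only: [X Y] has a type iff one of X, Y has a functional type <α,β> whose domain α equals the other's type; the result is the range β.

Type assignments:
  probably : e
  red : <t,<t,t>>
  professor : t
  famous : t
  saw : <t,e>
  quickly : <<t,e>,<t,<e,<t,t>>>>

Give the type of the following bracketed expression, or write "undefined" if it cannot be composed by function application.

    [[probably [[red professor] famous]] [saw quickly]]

undefined

[red professor]: functor red : <t,<t,t>>, argument professor : t; result <t,t>.
[[red professor] famous]: functor [red professor] : <t,t>, argument famous : t; result t.
At [probably [[red professor] famous]]: neither e nor t can take the other as argument; the node is ill-typed.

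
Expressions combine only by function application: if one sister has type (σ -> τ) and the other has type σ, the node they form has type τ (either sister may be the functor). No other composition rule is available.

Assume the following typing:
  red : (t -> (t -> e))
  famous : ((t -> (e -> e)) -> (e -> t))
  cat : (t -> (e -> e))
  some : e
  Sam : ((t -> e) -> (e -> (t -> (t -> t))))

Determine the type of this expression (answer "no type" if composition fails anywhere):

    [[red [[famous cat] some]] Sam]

[famous cat]: ((t -> (e -> e)) -> (e -> t)) applied to (t -> (e -> e)) yields (e -> t).
[[famous cat] some]: (e -> t) applied to e yields t.
[red [[famous cat] some]]: (t -> (t -> e)) applied to t yields (t -> e).
[[red [[famous cat] some]] Sam]: ((t -> e) -> (e -> (t -> (t -> t)))) applied to (t -> e) yields (e -> (t -> (t -> t))).

(e -> (t -> (t -> t)))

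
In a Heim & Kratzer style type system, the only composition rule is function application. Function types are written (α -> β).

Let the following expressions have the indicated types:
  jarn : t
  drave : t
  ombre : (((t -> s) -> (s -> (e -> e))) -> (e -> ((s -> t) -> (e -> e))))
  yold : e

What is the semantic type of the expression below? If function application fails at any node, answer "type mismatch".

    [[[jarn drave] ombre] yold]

[jarn drave]: t with t — neither is a function whose domain matches the other; composition fails here.

type mismatch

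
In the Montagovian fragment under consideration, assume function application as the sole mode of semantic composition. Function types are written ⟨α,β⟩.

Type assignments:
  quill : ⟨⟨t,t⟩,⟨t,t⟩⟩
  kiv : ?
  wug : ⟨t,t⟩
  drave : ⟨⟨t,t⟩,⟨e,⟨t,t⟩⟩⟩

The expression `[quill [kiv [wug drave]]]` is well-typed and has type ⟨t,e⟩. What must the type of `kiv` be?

[quill [kiv [wug drave]]] must have type ⟨t,e⟩. The sister quill has type ⟨⟨t,t⟩,⟨t,t⟩⟩; that is not a function onto ⟨t,e⟩, so [kiv [wug drave]] must be the functor, of type ⟨⟨⟨t,t⟩,⟨t,t⟩⟩,⟨t,e⟩⟩.
[kiv [wug drave]] must have type ⟨⟨⟨t,t⟩,⟨t,t⟩⟩,⟨t,e⟩⟩. The sister [wug drave] has type ⟨e,⟨t,t⟩⟩; that is not a function onto ⟨⟨⟨t,t⟩,⟨t,t⟩⟩,⟨t,e⟩⟩, so kiv must be the functor, of type ⟨⟨e,⟨t,t⟩⟩,⟨⟨⟨t,t⟩,⟨t,t⟩⟩,⟨t,e⟩⟩⟩.

⟨⟨e,⟨t,t⟩⟩,⟨⟨⟨t,t⟩,⟨t,t⟩⟩,⟨t,e⟩⟩⟩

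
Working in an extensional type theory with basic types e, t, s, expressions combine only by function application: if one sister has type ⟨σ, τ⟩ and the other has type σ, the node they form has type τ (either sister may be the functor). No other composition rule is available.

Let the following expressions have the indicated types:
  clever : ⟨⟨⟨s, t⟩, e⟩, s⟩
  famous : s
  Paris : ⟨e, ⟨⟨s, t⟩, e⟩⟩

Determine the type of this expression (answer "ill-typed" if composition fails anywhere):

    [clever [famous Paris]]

ill-typed

[famous Paris]: s and ⟨e, ⟨⟨s, t⟩, e⟩⟩ cannot combine by function application — type clash.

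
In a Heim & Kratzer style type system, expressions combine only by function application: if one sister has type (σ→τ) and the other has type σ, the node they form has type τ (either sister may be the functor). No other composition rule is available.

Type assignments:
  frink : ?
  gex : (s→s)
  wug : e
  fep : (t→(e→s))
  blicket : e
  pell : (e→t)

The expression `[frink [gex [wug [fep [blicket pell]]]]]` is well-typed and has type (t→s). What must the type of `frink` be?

[frink [gex [wug [fep [blicket pell]]]]] is required to be (t→s). [gex [wug [fep [blicket pell]]]] : s cannot yield (t→s) as functor, so frink : (s→(t→s)).

(s→(t→s))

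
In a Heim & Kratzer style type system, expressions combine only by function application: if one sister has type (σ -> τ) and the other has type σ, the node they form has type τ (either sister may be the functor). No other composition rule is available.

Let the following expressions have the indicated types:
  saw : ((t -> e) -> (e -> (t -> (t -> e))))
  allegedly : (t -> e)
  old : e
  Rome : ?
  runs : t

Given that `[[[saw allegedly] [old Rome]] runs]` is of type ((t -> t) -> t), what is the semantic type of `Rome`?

For [[[saw allegedly] [old Rome]] runs] to have type ((t -> t) -> t) with runs of type t, [[saw allegedly] [old Rome]] must be the function: [[saw allegedly] [old Rome]] : (t -> ((t -> t) -> t)).
For [[saw allegedly] [old Rome]] to have type (t -> ((t -> t) -> t)) with [saw allegedly] of type (e -> (t -> (t -> e))), [old Rome] must be the function: [old Rome] : ((e -> (t -> (t -> e))) -> (t -> ((t -> t) -> t))).
For [old Rome] to have type ((e -> (t -> (t -> e))) -> (t -> ((t -> t) -> t))) with old of type e, Rome must be the function: Rome : (e -> ((e -> (t -> (t -> e))) -> (t -> ((t -> t) -> t)))).

(e -> ((e -> (t -> (t -> e))) -> (t -> ((t -> t) -> t))))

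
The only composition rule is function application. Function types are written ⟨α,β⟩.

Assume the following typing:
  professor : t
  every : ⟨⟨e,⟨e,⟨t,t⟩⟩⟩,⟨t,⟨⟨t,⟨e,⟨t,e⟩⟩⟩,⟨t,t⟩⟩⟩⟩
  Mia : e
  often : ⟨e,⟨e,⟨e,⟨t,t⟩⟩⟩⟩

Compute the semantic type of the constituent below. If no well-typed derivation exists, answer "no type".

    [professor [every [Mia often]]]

[Mia often]: functor often : ⟨e,⟨e,⟨e,⟨t,t⟩⟩⟩⟩, argument Mia : e; result ⟨e,⟨e,⟨t,t⟩⟩⟩.
[every [Mia often]]: functor every : ⟨⟨e,⟨e,⟨t,t⟩⟩⟩,⟨t,⟨⟨t,⟨e,⟨t,e⟩⟩⟩,⟨t,t⟩⟩⟩⟩, argument [Mia often] : ⟨e,⟨e,⟨t,t⟩⟩⟩; result ⟨t,⟨⟨t,⟨e,⟨t,e⟩⟩⟩,⟨t,t⟩⟩⟩.
[professor [every [Mia often]]]: functor [every [Mia often]] : ⟨t,⟨⟨t,⟨e,⟨t,e⟩⟩⟩,⟨t,t⟩⟩⟩, argument professor : t; result ⟨⟨t,⟨e,⟨t,e⟩⟩⟩,⟨t,t⟩⟩.

⟨⟨t,⟨e,⟨t,e⟩⟩⟩,⟨t,t⟩⟩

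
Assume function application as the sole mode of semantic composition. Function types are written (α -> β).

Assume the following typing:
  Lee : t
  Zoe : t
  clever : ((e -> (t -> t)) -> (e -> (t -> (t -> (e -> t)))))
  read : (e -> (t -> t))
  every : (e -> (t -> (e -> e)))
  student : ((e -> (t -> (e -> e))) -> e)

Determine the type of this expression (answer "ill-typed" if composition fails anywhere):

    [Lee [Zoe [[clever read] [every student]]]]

(e -> t)

At [clever read], clever : ((e -> (t -> t)) -> (e -> (t -> (t -> (e -> t))))) takes read : (e -> (t -> t)), giving (e -> (t -> (t -> (e -> t)))).
At [every student], student : ((e -> (t -> (e -> e))) -> e) takes every : (e -> (t -> (e -> e))), giving e.
At [[clever read] [every student]], [clever read] : (e -> (t -> (t -> (e -> t)))) takes [every student] : e, giving (t -> (t -> (e -> t))).
At [Zoe [[clever read] [every student]]], [[clever read] [every student]] : (t -> (t -> (e -> t))) takes Zoe : t, giving (t -> (e -> t)).
At [Lee [Zoe [[clever read] [every student]]]], [Zoe [[clever read] [every student]]] : (t -> (e -> t)) takes Lee : t, giving (e -> t).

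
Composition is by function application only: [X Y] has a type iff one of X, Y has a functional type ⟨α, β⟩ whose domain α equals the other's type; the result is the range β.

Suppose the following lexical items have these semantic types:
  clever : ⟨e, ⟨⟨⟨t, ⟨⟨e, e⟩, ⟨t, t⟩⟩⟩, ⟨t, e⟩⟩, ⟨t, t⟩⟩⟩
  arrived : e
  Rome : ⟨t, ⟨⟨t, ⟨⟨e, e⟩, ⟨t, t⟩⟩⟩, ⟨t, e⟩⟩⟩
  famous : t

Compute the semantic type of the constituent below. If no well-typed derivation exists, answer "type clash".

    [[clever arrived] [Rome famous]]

[clever arrived] — clever of type ⟨e, ⟨⟨⟨t, ⟨⟨e, e⟩, ⟨t, t⟩⟩⟩, ⟨t, e⟩⟩, ⟨t, t⟩⟩⟩ combines with arrived of type e: type ⟨⟨⟨t, ⟨⟨e, e⟩, ⟨t, t⟩⟩⟩, ⟨t, e⟩⟩, ⟨t, t⟩⟩.
[Rome famous] — Rome of type ⟨t, ⟨⟨t, ⟨⟨e, e⟩, ⟨t, t⟩⟩⟩, ⟨t, e⟩⟩⟩ combines with famous of type t: type ⟨⟨t, ⟨⟨e, e⟩, ⟨t, t⟩⟩⟩, ⟨t, e⟩⟩.
[[clever arrived] [Rome famous]] — [clever arrived] of type ⟨⟨⟨t, ⟨⟨e, e⟩, ⟨t, t⟩⟩⟩, ⟨t, e⟩⟩, ⟨t, t⟩⟩ combines with [Rome famous] of type ⟨⟨t, ⟨⟨e, e⟩, ⟨t, t⟩⟩⟩, ⟨t, e⟩⟩: type ⟨t, t⟩.

⟨t, t⟩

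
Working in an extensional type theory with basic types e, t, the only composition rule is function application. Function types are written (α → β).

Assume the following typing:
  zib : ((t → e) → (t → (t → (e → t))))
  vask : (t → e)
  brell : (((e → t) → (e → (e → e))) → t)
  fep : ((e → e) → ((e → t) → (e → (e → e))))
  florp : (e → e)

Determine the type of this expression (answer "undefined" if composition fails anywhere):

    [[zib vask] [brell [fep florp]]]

(t → (e → t))

[zib vask] — zib of type ((t → e) → (t → (t → (e → t)))) combines with vask of type (t → e): type (t → (t → (e → t))).
[fep florp] — fep of type ((e → e) → ((e → t) → (e → (e → e)))) combines with florp of type (e → e): type ((e → t) → (e → (e → e))).
[brell [fep florp]] — brell of type (((e → t) → (e → (e → e))) → t) combines with [fep florp] of type ((e → t) → (e → (e → e))): type t.
[[zib vask] [brell [fep florp]]] — [zib vask] of type (t → (t → (e → t))) combines with [brell [fep florp]] of type t: type (t → (e → t)).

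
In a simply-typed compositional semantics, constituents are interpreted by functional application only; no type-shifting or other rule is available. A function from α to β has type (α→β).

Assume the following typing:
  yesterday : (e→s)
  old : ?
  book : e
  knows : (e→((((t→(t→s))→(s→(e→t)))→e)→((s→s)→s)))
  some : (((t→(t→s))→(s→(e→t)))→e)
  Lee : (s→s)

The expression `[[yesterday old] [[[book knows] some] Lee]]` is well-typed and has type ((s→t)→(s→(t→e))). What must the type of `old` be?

[[yesterday old] [[[book knows] some] Lee]] is required to be ((s→t)→(s→(t→e))). [[[book knows] some] Lee] : s cannot yield ((s→t)→(s→(t→e))) as functor, so [yesterday old] : (s→((s→t)→(s→(t→e)))).
[yesterday old] is required to be (s→((s→t)→(s→(t→e)))). yesterday : (e→s) cannot yield (s→((s→t)→(s→(t→e)))) as functor, so old : ((e→s)→(s→((s→t)→(s→(t→e))))).

((e→s)→(s→((s→t)→(s→(t→e)))))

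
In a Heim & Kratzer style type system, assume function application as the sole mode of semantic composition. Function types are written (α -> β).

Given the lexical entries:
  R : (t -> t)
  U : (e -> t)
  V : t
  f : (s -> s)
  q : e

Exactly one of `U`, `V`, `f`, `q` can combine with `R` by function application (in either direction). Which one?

V

U : (e -> t) — does not combine with R.
V — combines: R : (t -> t) takes V : t as argument, giving t.
f : (s -> s) — does not combine with R.
q : e — does not combine with R.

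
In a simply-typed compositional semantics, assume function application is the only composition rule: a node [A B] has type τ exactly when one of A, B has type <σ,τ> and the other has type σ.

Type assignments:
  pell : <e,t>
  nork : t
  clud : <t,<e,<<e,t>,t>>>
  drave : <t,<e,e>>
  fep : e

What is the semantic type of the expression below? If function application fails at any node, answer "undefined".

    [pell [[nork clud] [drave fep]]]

undefined

[nork clud] — clud of type <t,<e,<<e,t>,t>>> combines with nork of type t: type <e,<<e,t>,t>>.
[drave fep]: <t,<e,e>> and e cannot combine by function application — type clash.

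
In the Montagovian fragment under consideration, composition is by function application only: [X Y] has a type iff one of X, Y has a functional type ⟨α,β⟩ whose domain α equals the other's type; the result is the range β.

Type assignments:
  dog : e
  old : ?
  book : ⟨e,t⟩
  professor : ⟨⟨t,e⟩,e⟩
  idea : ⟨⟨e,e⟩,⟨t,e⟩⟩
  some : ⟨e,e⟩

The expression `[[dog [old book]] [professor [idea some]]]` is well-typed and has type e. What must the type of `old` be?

⟨⟨e,t⟩,⟨e,⟨e,e⟩⟩⟩

[[dog [old book]] [professor [idea some]]] is required to be e. [professor [idea some]] : e cannot yield e as functor, so [dog [old book]] : ⟨e,e⟩.
[dog [old book]] is required to be ⟨e,e⟩. dog : e cannot yield ⟨e,e⟩ as functor, so [old book] : ⟨e,⟨e,e⟩⟩.
[old book] is required to be ⟨e,⟨e,e⟩⟩. book : ⟨e,t⟩ cannot yield ⟨e,⟨e,e⟩⟩ as functor, so old : ⟨⟨e,t⟩,⟨e,⟨e,e⟩⟩⟩.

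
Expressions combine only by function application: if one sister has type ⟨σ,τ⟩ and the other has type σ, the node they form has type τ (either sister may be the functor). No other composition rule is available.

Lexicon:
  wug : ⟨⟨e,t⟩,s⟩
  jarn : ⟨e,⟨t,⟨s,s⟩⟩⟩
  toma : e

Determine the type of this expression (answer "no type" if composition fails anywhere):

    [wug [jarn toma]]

no type

[jarn toma] — jarn of type ⟨e,⟨t,⟨s,s⟩⟩⟩ combines with toma of type e: type ⟨t,⟨s,s⟩⟩.
[wug [jarn toma]]: ⟨⟨e,t⟩,s⟩ and ⟨t,⟨s,s⟩⟩ cannot combine by function application — type clash.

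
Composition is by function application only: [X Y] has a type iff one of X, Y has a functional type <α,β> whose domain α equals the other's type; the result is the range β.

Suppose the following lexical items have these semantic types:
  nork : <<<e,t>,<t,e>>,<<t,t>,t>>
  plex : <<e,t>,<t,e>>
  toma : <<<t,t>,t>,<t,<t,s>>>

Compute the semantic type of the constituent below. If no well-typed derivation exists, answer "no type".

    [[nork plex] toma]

[nork plex]: nork is <<<e,t>,<t,e>>,<<t,t>,t>>, plex is <<e,t>,<t,e>>; result <<t,t>,t>.
[[nork plex] toma]: toma is <<<t,t>,t>,<t,<t,s>>>, [nork plex] is <<t,t>,t>; result <t,<t,s>>.

<t,<t,s>>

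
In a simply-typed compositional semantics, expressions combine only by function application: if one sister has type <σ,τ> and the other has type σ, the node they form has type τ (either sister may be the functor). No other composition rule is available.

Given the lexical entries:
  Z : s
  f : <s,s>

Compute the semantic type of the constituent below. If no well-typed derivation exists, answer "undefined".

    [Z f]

[Z f]: functor f : <s,s>, argument Z : s; result s.

s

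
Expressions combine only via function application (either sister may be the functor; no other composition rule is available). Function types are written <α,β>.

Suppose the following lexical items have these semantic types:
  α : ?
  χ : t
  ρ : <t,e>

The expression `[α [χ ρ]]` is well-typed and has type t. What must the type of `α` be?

<e,t>

For [α [χ ρ]] to have type t with [χ ρ] of type e, α must be the function: α : <e,t>.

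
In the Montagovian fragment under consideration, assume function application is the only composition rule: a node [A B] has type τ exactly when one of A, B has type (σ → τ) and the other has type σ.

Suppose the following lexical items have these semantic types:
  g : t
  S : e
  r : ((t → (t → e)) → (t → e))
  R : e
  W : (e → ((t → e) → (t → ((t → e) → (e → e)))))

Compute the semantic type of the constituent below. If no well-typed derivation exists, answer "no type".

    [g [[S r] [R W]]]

no type

At [S r]: neither e nor ((t → (t → e)) → (t → e)) can take the other as argument; the node is ill-typed.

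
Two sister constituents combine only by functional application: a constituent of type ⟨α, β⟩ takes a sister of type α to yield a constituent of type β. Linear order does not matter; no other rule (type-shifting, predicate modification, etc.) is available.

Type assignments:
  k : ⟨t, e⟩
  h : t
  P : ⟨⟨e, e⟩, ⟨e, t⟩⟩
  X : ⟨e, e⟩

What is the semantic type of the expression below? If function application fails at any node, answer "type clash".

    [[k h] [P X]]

t

[k h]: k is ⟨t, e⟩, h is t; result e.
[P X]: P is ⟨⟨e, e⟩, ⟨e, t⟩⟩, X is ⟨e, e⟩; result ⟨e, t⟩.
[[k h] [P X]]: [P X] is ⟨e, t⟩, [k h] is e; result t.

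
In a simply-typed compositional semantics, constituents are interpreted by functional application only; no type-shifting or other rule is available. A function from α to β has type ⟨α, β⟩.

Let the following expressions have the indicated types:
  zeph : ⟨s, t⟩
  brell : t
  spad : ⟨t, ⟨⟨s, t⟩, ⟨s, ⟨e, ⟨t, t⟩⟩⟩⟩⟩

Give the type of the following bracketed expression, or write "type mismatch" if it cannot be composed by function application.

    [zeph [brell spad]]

⟨s, ⟨e, ⟨t, t⟩⟩⟩

At [brell spad], spad : ⟨t, ⟨⟨s, t⟩, ⟨s, ⟨e, ⟨t, t⟩⟩⟩⟩⟩ takes brell : t, giving ⟨⟨s, t⟩, ⟨s, ⟨e, ⟨t, t⟩⟩⟩⟩.
At [zeph [brell spad]], [brell spad] : ⟨⟨s, t⟩, ⟨s, ⟨e, ⟨t, t⟩⟩⟩⟩ takes zeph : ⟨s, t⟩, giving ⟨s, ⟨e, ⟨t, t⟩⟩⟩.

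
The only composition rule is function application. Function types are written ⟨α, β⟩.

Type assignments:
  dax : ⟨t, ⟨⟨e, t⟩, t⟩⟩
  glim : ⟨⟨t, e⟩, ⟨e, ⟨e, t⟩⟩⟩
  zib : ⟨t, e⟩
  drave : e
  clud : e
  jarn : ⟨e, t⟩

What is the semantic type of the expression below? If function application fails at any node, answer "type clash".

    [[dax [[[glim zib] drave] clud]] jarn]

[glim zib]: ⟨⟨t, e⟩, ⟨e, ⟨e, t⟩⟩⟩ applied to ⟨t, e⟩ yields ⟨e, ⟨e, t⟩⟩.
[[glim zib] drave]: ⟨e, ⟨e, t⟩⟩ applied to e yields ⟨e, t⟩.
[[[glim zib] drave] clud]: ⟨e, t⟩ applied to e yields t.
[dax [[[glim zib] drave] clud]]: ⟨t, ⟨⟨e, t⟩, t⟩⟩ applied to t yields ⟨⟨e, t⟩, t⟩.
[[dax [[[glim zib] drave] clud]] jarn]: ⟨⟨e, t⟩, t⟩ applied to ⟨e, t⟩ yields t.

t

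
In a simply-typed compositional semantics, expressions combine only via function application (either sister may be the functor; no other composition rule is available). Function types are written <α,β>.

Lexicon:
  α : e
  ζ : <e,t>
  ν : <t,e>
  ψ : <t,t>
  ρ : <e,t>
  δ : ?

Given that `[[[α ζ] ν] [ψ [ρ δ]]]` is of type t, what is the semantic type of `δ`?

For [[[α ζ] ν] [ψ [ρ δ]]] to have type t with [[α ζ] ν] of type e, [ψ [ρ δ]] must be the function: [ψ [ρ δ]] : <e,t>.
For [ψ [ρ δ]] to have type <e,t> with ψ of type <t,t>, [ρ δ] must be the function: [ρ δ] : <<t,t>,<e,t>>.
For [ρ δ] to have type <<t,t>,<e,t>> with ρ of type <e,t>, δ must be the function: δ : <<e,t>,<<t,t>,<e,t>>>.

<<e,t>,<<t,t>,<e,t>>>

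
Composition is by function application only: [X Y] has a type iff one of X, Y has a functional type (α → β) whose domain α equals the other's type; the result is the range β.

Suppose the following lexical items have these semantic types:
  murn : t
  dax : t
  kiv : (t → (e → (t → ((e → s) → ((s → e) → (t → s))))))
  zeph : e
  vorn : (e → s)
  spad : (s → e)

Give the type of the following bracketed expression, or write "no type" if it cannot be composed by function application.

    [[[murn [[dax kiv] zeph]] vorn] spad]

[dax kiv]: kiv is (t → (e → (t → ((e → s) → ((s → e) → (t → s)))))), dax is t; result (e → (t → ((e → s) → ((s → e) → (t → s))))).
[[dax kiv] zeph]: [dax kiv] is (e → (t → ((e → s) → ((s → e) → (t → s))))), zeph is e; result (t → ((e → s) → ((s → e) → (t → s)))).
[murn [[dax kiv] zeph]]: [[dax kiv] zeph] is (t → ((e → s) → ((s → e) → (t → s)))), murn is t; result ((e → s) → ((s → e) → (t → s))).
[[murn [[dax kiv] zeph]] vorn]: [murn [[dax kiv] zeph]] is ((e → s) → ((s → e) → (t → s))), vorn is (e → s); result ((s → e) → (t → s)).
[[[murn [[dax kiv] zeph]] vorn] spad]: [[murn [[dax kiv] zeph]] vorn] is ((s → e) → (t → s)), spad is (s → e); result (t → s).

(t → s)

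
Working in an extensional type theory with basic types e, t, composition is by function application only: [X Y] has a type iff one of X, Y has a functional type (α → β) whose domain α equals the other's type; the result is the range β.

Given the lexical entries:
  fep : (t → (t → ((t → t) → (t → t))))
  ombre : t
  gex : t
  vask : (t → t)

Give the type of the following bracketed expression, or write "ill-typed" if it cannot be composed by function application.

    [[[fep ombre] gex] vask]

[fep ombre]: (t → (t → ((t → t) → (t → t)))) applied to t yields (t → ((t → t) → (t → t))).
[[fep ombre] gex]: (t → ((t → t) → (t → t))) applied to t yields ((t → t) → (t → t)).
[[[fep ombre] gex] vask]: ((t → t) → (t → t)) applied to (t → t) yields (t → t).

(t → t)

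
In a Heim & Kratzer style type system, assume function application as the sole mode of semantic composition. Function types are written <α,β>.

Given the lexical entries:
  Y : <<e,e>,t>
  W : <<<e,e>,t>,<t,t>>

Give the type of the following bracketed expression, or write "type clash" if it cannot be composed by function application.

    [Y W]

<t,t>

[Y W]: W is <<<e,e>,t>,<t,t>>, Y is <<e,e>,t>; result <t,t>.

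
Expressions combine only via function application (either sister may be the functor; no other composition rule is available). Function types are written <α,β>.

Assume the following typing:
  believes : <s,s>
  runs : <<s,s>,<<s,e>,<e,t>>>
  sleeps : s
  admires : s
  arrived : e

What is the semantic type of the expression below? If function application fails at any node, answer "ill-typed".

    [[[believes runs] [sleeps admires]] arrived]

ill-typed

At [believes runs], runs : <<s,s>,<<s,e>,<e,t>>> takes believes : <s,s>, giving <<s,e>,<e,t>>.
[sleeps admires]: s and s cannot combine by function application — type clash.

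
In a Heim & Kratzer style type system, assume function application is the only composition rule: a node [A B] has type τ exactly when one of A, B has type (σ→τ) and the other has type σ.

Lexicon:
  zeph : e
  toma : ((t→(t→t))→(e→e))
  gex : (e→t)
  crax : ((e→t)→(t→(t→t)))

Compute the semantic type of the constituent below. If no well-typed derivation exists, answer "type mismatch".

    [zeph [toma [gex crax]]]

e

[gex crax] — crax of type ((e→t)→(t→(t→t))) combines with gex of type (e→t): type (t→(t→t)).
[toma [gex crax]] — toma of type ((t→(t→t))→(e→e)) combines with [gex crax] of type (t→(t→t)): type (e→e).
[zeph [toma [gex crax]]] — [toma [gex crax]] of type (e→e) combines with zeph of type e: type e.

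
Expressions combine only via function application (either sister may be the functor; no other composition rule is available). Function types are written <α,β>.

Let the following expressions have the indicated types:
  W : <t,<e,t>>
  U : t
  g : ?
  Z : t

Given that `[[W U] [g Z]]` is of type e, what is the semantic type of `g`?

<t,<<e,t>,e>>

[[W U] [g Z]] must have type e. The sister [W U] has type <e,t>; that is not a function onto e, so [g Z] must be the functor, of type <<e,t>,e>.
[g Z] must have type <<e,t>,e>. The sister Z has type t; that is not a function onto <<e,t>,e>, so g must be the functor, of type <t,<<e,t>,e>>.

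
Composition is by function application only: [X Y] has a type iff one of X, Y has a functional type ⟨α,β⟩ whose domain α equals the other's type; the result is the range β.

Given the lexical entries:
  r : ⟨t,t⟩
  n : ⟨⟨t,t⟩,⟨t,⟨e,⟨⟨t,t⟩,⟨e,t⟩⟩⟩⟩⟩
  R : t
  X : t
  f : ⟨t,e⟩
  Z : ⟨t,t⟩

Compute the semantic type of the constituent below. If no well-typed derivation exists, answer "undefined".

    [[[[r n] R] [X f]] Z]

[r n] — n of type ⟨⟨t,t⟩,⟨t,⟨e,⟨⟨t,t⟩,⟨e,t⟩⟩⟩⟩⟩ combines with r of type ⟨t,t⟩: type ⟨t,⟨e,⟨⟨t,t⟩,⟨e,t⟩⟩⟩⟩.
[[r n] R] — [r n] of type ⟨t,⟨e,⟨⟨t,t⟩,⟨e,t⟩⟩⟩⟩ combines with R of type t: type ⟨e,⟨⟨t,t⟩,⟨e,t⟩⟩⟩.
[X f] — f of type ⟨t,e⟩ combines with X of type t: type e.
[[[r n] R] [X f]] — [[r n] R] of type ⟨e,⟨⟨t,t⟩,⟨e,t⟩⟩⟩ combines with [X f] of type e: type ⟨⟨t,t⟩,⟨e,t⟩⟩.
[[[[r n] R] [X f]] Z] — [[[r n] R] [X f]] of type ⟨⟨t,t⟩,⟨e,t⟩⟩ combines with Z of type ⟨t,t⟩: type ⟨e,t⟩.

⟨e,t⟩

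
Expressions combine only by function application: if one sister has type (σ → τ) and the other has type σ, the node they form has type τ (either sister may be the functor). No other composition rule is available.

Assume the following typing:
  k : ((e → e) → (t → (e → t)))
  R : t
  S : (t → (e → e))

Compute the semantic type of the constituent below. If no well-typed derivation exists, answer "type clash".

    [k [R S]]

(t → (e → t))

At [R S], S : (t → (e → e)) takes R : t, giving (e → e).
At [k [R S]], k : ((e → e) → (t → (e → t))) takes [R S] : (e → e), giving (t → (e → t)).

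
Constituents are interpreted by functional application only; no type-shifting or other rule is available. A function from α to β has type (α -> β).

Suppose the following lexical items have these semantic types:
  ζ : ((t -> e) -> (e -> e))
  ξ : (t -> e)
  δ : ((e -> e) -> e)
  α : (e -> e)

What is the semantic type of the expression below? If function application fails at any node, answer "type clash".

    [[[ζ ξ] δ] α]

[ζ ξ]: functor ζ : ((t -> e) -> (e -> e)), argument ξ : (t -> e); result (e -> e).
[[ζ ξ] δ]: functor δ : ((e -> e) -> e), argument [ζ ξ] : (e -> e); result e.
[[[ζ ξ] δ] α]: functor α : (e -> e), argument [[ζ ξ] δ] : e; result e.

e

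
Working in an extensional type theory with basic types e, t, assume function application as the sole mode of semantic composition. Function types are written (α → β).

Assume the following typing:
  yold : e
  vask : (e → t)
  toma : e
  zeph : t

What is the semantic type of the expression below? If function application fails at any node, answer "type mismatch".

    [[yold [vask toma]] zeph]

[vask toma] — vask of type (e → t) combines with toma of type e: type t.
At [yold [vask toma]]: neither e nor t can take the other as argument; the node is ill-typed.

type mismatch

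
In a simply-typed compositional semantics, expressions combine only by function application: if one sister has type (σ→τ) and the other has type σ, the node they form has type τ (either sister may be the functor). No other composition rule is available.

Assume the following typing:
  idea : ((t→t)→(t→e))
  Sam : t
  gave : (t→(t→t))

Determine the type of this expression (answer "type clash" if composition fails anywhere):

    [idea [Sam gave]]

[Sam gave]: (t→(t→t)) applied to t yields (t→t).
[idea [Sam gave]]: ((t→t)→(t→e)) applied to (t→t) yields (t→e).

(t→e)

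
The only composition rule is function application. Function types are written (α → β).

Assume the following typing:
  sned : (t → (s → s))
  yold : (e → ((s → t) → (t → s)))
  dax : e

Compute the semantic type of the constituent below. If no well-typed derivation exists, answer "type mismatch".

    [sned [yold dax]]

type mismatch

[yold dax] — yold of type (e → ((s → t) → (t → s))) combines with dax of type e: type ((s → t) → (t → s)).
[sned [yold dax]]: (t → (s → s)) and ((s → t) → (t → s)) cannot combine by function application — type clash.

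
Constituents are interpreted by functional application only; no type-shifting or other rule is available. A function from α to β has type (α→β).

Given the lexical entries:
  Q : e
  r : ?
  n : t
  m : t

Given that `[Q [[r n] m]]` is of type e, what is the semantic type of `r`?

(t→(t→(e→e)))

[Q [[r n] m]] is required to be e. Q : e cannot yield e as functor, so [[r n] m] : (e→e).
[[r n] m] is required to be (e→e). m : t cannot yield (e→e) as functor, so [r n] : (t→(e→e)).
[r n] is required to be (t→(e→e)). n : t cannot yield (t→(e→e)) as functor, so r : (t→(t→(e→e))).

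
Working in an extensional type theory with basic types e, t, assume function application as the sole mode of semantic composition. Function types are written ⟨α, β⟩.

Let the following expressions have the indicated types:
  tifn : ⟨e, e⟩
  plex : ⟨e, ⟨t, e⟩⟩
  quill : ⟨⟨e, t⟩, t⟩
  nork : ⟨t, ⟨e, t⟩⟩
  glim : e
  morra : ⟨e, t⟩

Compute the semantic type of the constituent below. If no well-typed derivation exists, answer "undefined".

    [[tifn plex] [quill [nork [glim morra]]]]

[tifn plex]: ⟨e, e⟩ with ⟨e, ⟨t, e⟩⟩ — neither is a function whose domain matches the other; composition fails here.

undefined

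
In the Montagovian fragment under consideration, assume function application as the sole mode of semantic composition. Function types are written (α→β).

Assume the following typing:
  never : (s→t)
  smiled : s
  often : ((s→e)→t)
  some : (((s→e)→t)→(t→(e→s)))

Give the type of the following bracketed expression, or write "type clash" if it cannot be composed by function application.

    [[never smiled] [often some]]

(e→s)

[never smiled] — never of type (s→t) combines with smiled of type s: type t.
[often some] — some of type (((s→e)→t)→(t→(e→s))) combines with often of type ((s→e)→t): type (t→(e→s)).
[[never smiled] [often some]] — [often some] of type (t→(e→s)) combines with [never smiled] of type t: type (e→s).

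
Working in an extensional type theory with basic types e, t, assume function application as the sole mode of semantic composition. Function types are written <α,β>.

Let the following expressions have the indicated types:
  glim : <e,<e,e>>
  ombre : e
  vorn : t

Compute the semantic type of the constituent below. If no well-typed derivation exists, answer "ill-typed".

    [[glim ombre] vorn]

ill-typed

At [glim ombre], glim : <e,<e,e>> takes ombre : e, giving <e,e>.
[[glim ombre] vorn]: <e,e> with t — neither is a function whose domain matches the other; composition fails here.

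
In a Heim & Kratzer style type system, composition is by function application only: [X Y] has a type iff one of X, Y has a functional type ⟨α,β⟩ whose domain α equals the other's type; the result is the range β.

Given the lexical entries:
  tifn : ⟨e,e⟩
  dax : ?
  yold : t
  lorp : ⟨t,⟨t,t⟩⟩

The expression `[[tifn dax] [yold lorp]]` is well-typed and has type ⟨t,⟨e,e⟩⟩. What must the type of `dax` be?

⟨⟨e,e⟩,⟨⟨t,t⟩,⟨t,⟨e,e⟩⟩⟩⟩

For [[tifn dax] [yold lorp]] to have type ⟨t,⟨e,e⟩⟩ with [yold lorp] of type ⟨t,t⟩, [tifn dax] must be the function: [tifn dax] : ⟨⟨t,t⟩,⟨t,⟨e,e⟩⟩⟩.
For [tifn dax] to have type ⟨⟨t,t⟩,⟨t,⟨e,e⟩⟩⟩ with tifn of type ⟨e,e⟩, dax must be the function: dax : ⟨⟨e,e⟩,⟨⟨t,t⟩,⟨t,⟨e,e⟩⟩⟩⟩.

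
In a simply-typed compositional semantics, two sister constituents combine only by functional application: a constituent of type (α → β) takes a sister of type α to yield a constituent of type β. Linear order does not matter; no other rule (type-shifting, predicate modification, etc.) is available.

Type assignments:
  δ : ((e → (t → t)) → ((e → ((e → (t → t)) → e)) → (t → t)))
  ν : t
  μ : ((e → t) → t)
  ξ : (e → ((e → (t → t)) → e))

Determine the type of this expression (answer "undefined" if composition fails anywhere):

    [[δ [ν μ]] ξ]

undefined

[ν μ]: t with ((e → t) → t) — neither is a function whose domain matches the other; composition fails here.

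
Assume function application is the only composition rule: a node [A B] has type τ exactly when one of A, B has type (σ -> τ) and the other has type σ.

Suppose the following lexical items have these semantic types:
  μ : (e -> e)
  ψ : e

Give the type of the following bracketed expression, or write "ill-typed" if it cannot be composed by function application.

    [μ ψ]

[μ ψ]: μ is (e -> e), ψ is e; result e.

e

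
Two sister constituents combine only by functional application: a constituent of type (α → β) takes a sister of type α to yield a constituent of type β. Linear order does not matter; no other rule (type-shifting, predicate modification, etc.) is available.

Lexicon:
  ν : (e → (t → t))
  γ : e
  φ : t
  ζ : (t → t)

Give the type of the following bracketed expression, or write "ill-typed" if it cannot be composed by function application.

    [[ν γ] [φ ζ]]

t

[ν γ]: (e → (t → t)) applied to e yields (t → t).
[φ ζ]: (t → t) applied to t yields t.
[[ν γ] [φ ζ]]: (t → t) applied to t yields t.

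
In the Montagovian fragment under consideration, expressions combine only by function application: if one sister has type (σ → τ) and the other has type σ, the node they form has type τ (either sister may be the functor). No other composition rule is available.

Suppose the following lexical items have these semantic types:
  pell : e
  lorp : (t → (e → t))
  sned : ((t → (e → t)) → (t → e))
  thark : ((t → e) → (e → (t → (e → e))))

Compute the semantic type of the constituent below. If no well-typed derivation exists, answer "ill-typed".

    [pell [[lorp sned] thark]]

(t → (e → e))

[lorp sned]: sned is ((t → (e → t)) → (t → e)), lorp is (t → (e → t)); result (t → e).
[[lorp sned] thark]: thark is ((t → e) → (e → (t → (e → e)))), [lorp sned] is (t → e); result (e → (t → (e → e))).
[pell [[lorp sned] thark]]: [[lorp sned] thark] is (e → (t → (e → e))), pell is e; result (t → (e → e)).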